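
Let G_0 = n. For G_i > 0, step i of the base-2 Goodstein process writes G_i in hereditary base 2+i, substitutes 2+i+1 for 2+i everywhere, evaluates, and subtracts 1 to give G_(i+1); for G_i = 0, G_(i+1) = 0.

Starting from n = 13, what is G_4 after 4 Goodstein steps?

280711

step 0: 13 = 2^(2 + 1) + 2^2 + 1; sub 3 for 2: 3^(3 + 1) + 3^3 + 1; = 109; G_1 = 109−1 = 108
step 1: 108 = 3^(3 + 1) + 3^3; sub 4 for 3: 4^(4 + 1) + 4^4; = 1280; G_2 = 1280−1 = 1279
step 2: 1279 = 4^(4 + 1) + 3·4^3 + 3·4^2 + 3·4 + 3; sub 5 for 4: 5^(5 + 1) + 3·5^3 + 3·5^2 + 3·5 + 3; = 16093; G_3 = 16093−1 = 16092
step 3: 16092 = 5^(5 + 1) + 3·5^3 + 3·5^2 + 3·5 + 2; sub 6 for 5: 6^(6 + 1) + 3·6^3 + 3·6^2 + 3·6 + 2; = 280712; G_4 = 280712−1 = 280711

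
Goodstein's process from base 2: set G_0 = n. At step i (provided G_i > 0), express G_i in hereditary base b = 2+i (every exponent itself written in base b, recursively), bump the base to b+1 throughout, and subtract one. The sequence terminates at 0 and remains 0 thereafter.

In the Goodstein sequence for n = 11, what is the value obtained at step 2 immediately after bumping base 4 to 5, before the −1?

15628

i=0: 11 = 2^(2 + 1) + 2 + 1 (b=2); 2→3: 3^(3 + 1) + 3 + 1 = 85; 85−1 = 84
i=1: 84 = 3^(3 + 1) + 3 (b=3); 3→4: 4^(4 + 1) + 4 = 1028; 1028−1 = 1027
i=2: 1027 = 4^(4 + 1) + 3 (b=4); 4→5: 5^(5 + 1) + 3 = 15628; 15628−1 = 15627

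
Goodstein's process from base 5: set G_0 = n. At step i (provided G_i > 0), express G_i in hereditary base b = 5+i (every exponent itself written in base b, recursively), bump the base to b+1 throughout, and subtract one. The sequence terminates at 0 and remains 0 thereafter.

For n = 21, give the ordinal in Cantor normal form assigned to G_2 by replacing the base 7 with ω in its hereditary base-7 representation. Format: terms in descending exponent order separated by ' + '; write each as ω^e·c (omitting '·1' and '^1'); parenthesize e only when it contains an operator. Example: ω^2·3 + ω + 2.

ω·3 + 6

step 0: 21 = 4·5 + 1; sub 6 for 5: 4·6 + 1; = 25; G_1 = 25−1 = 24
step 1: 24 = 4·6; sub 7 for 6: 4·7; = 28; G_2 = 28−1 = 27
step 2: 27 = 3·7 + 6; sub 8 for 7: 3·8 + 6; = 30; G_3 = 30−1 = 29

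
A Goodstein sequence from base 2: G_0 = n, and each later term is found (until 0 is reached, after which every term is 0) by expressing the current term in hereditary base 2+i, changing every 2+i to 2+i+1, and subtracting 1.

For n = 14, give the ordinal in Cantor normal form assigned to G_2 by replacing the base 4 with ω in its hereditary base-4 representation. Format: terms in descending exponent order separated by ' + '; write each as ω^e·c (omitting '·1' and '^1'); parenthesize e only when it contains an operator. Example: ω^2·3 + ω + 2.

ω^(ω + 1) + ω^ω + 1

[0] 14 ≡ 2^(2 + 1) + 2^2 + 2 (base 2). Lift 3: 111. −1: 110.
[1] 110 ≡ 3^(3 + 1) + 3^3 + 2 (base 3). Lift 4: 1282. −1: 1281.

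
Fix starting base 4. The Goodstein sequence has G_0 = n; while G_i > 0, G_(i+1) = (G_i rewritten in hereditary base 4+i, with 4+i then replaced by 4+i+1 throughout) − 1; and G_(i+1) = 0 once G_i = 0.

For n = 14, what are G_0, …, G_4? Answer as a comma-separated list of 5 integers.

14, 16, 18, 20, 21

step 0: 14 = 3·4 + 2; sub 5 for 4: 3·5 + 2; = 17; G_1 = 17−1 = 16
step 1: 16 = 3·5 + 1; sub 6 for 5: 3·6 + 1; = 19; G_2 = 19−1 = 18
step 2: 18 = 3·6; sub 7 for 6: 3·7; = 21; G_3 = 21−1 = 20
step 3: 20 = 2·7 + 6; sub 8 for 7: 2·8 + 6; = 22; G_4 = 22−1 = 21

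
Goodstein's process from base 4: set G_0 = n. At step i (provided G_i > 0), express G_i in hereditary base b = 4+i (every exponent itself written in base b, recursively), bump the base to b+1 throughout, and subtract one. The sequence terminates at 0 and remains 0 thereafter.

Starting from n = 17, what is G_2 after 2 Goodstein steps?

(0) 17|_4 = 4^2 + 1 ↦ 5^2 + 1|_5 = 26 ⇒ 25
(1) 25|_5 = 5^2 ↦ 6^2|_6 = 36 ⇒ 35
(2) 35|_6 = 5·6 + 5 ↦ 5·7 + 5|_7 = 40 ⇒ 39

35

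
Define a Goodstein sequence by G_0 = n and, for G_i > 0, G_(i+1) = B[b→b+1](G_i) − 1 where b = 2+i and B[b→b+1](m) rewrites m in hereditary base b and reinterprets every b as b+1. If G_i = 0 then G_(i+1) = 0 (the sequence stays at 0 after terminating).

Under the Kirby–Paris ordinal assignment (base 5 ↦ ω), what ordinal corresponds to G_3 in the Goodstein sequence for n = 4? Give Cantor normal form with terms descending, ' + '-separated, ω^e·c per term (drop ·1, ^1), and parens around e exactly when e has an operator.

[0] 4 ≡ 2^2 (base 2). Lift 3: 27. −1: 26.
[1] 26 ≡ 2·3^2 + 2·3 + 2 (base 3). Lift 4: 42. −1: 41.
[2] 41 ≡ 2·4^2 + 2·4 + 1 (base 4). Lift 5: 61. −1: 60.
[3] 60 ≡ 2·5^2 + 2·5 (base 5). Lift 6: 84. −1: 83.

ω^2·2 + ω·2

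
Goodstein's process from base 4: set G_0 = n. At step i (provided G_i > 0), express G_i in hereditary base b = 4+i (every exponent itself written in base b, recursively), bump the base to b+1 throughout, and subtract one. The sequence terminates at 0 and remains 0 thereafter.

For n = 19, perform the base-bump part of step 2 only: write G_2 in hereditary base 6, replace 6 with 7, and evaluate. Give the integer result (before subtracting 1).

50

G_0 = 19. HB_4(19) = 4^2 + 3. Bump = 28. G_1 = 27.
G_1 = 27. HB_5(27) = 5^2 + 2. Bump = 38. G_2 = 37.
G_2 = 37. HB_6(37) = 6^2 + 1. Bump = 50. G_3 = 49.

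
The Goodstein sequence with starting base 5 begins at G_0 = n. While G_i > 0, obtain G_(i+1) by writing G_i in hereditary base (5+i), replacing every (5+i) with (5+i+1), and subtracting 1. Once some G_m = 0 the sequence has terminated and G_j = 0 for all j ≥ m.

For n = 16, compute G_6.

G_0 = 16. HB_5(16) = 3·5 + 1. Bump = 19. G_1 = 18.
G_1 = 18. HB_6(18) = 3·6. Bump = 21. G_2 = 20.
G_2 = 20. HB_7(20) = 2·7 + 6. Bump = 22. G_3 = 21.
G_3 = 21. HB_8(21) = 2·8 + 5. Bump = 23. G_4 = 22.
G_4 = 22. HB_9(22) = 2·9 + 4. Bump = 24. G_5 = 23.
G_5 = 23. HB_10(23) = 2·10 + 3. Bump = 25. G_6 = 24.

24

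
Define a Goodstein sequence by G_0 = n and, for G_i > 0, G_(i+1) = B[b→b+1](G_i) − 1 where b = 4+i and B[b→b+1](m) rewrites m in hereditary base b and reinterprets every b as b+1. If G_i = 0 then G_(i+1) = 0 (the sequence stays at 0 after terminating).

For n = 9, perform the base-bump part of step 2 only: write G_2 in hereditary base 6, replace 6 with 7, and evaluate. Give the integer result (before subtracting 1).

12

G_0=9  [base 4] 2·4 + 1  →[4↦5]→  2·5 + 1 = 11  −1 ⇒ G_1=10
G_1=10  [base 5] 2·5  →[5↦6]→  2·6 = 12  −1 ⇒ G_2=11
G_2=11  [base 6] 6 + 5  →[6↦7]→  7 + 5 = 12  −1 ⇒ G_3=11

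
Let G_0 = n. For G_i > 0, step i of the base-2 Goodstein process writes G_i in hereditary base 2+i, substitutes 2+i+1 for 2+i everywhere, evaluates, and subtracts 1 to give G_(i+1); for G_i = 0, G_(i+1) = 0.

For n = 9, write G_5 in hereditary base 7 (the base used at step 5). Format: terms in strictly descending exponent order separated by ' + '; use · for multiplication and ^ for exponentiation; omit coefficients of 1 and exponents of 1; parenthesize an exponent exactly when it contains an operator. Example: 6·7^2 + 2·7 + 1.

3·7^7 + 3·7^3 + 3·7^2 + 3·7

(0) 9|_2 = 2^(2 + 1) + 1 ↦ 3^(3 + 1) + 1|_3 = 82 ⇒ 81
(1) 81|_3 = 3^(3 + 1) ↦ 4^(4 + 1)|_4 = 1024 ⇒ 1023
(2) 1023|_4 = 3·4^4 + 3·4^3 + 3·4^2 + 3·4 + 3 ↦ 3·5^5 + 3·5^3 + 3·5^2 + 3·5 + 3|_5 = 9843 ⇒ 9842
(3) 9842|_5 = 3·5^5 + 3·5^3 + 3·5^2 + 3·5 + 2 ↦ 3·6^6 + 3·6^3 + 3·6^2 + 3·6 + 2|_6 = 140744 ⇒ 140743
(4) 140743|_6 = 3·6^6 + 3·6^3 + 3·6^2 + 3·6 + 1 ↦ 3·7^7 + 3·7^3 + 3·7^2 + 3·7 + 1|_7 = 2471827 ⇒ 2471826
(5) 2471826|_7 = 3·7^7 + 3·7^3 + 3·7^2 + 3·7 ↦ 3·8^8 + 3·8^3 + 3·8^2 + 3·8|_8 = 50333400 ⇒ 50333399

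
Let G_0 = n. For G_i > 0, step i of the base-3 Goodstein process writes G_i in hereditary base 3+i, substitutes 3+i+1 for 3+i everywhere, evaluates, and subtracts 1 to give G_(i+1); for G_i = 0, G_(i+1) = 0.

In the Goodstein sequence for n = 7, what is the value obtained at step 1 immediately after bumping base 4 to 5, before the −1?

[0] 7 ≡ 2·3 + 1 (base 3). Lift 4: 9. −1: 8.
[1] 8 ≡ 2·4 (base 4). Lift 5: 10. −1: 9.

10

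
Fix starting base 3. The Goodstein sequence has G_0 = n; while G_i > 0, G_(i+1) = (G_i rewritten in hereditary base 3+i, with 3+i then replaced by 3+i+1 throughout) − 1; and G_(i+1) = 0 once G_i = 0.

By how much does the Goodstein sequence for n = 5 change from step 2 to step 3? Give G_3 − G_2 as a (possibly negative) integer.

0

[0] 5 ≡ 3 + 2 (base 3). Lift 4: 6. −1: 5.
[1] 5 ≡ 4 + 1 (base 4). Lift 5: 6. −1: 5.
[2] 5 ≡ 5 (base 5). Lift 6: 6. −1: 5.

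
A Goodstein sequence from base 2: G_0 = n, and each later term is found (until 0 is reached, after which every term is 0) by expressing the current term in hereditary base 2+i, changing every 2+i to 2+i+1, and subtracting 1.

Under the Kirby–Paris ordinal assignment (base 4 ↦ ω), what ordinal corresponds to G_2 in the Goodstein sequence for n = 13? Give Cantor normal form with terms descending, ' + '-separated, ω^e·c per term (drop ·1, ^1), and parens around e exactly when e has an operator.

ω^(ω + 1) + ω^3·3 + ω^2·3 + ω·3 + 3

i=0: 13 = 2^(2 + 1) + 2^2 + 1 (b=2); 2→3: 3^(3 + 1) + 3^3 + 1 = 109; 109−1 = 108
i=1: 108 = 3^(3 + 1) + 3^3 (b=3); 3→4: 4^(4 + 1) + 4^4 = 1280; 1280−1 = 1279
i=2: 1279 = 4^(4 + 1) + 3·4^3 + 3·4^2 + 3·4 + 3 (b=4); 4→5: 5^(5 + 1) + 3·5^3 + 3·5^2 + 3·5 + 3 = 16093; 16093−1 = 16092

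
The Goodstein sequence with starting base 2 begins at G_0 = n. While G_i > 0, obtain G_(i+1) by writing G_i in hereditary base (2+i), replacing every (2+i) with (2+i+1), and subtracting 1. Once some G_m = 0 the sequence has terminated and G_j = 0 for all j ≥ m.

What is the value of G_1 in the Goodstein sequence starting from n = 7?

[0] 7 ≡ 2^2 + 2 + 1 (base 2). Lift 3: 31. −1: 30.
[1] 30 ≡ 3^3 + 3 (base 3). Lift 4: 260. −1: 259.

30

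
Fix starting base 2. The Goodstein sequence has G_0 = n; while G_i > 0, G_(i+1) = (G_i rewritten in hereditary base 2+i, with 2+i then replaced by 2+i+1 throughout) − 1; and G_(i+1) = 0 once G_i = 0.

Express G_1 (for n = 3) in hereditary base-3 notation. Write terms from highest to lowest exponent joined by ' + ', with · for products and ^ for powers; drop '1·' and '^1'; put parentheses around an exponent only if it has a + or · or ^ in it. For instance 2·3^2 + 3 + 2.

3

step 0: 3 = 2 + 1; sub 3 for 2: 3 + 1; = 4; G_1 = 4−1 = 3
step 1: 3 = 3; sub 4 for 3: 4; = 4; G_2 = 4−1 = 3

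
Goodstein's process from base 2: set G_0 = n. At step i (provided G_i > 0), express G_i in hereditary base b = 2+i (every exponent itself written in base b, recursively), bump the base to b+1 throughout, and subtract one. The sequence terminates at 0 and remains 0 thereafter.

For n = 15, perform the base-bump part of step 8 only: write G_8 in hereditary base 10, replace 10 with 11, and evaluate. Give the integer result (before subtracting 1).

3138578427935

step 0: 15 = 2^(2 + 1) + 2^2 + 2 + 1; sub 3 for 2: 3^(3 + 1) + 3^3 + 3 + 1; = 112; G_1 = 112−1 = 111
step 1: 111 = 3^(3 + 1) + 3^3 + 3; sub 4 for 3: 4^(4 + 1) + 4^4 + 4; = 1284; G_2 = 1284−1 = 1283
step 2: 1283 = 4^(4 + 1) + 4^4 + 3; sub 5 for 4: 5^(5 + 1) + 5^5 + 3; = 18753; G_3 = 18753−1 = 18752
step 3: 18752 = 5^(5 + 1) + 5^5 + 2; sub 6 for 5: 6^(6 + 1) + 6^6 + 2; = 326594; G_4 = 326594−1 = 326593
step 4: 326593 = 6^(6 + 1) + 6^6 + 1; sub 7 for 6: 7^(7 + 1) + 7^7 + 1; = 6588345; G_5 = 6588345−1 = 6588344
step 5: 6588344 = 7^(7 + 1) + 7^7; sub 8 for 7: 8^(8 + 1) + 8^8; = 150994944; G_6 = 150994944−1 = 150994943
step 6: 150994943 = 8^(8 + 1) + 7·8^7 + 7·8^6 + 7·8^5 + 7·8^4 + 7·8^3 + 7·8^2 + 7·8 + 7; sub 9 for 8: 9^(9 + 1) + 7·9^7 + 7·9^6 + 7·9^5 + 7·9^4 + 7·9^3 + 7·9^2 + 7·9 + 7; = 3524450281; G_7 = 3524450281−1 = 3524450280
step 7: 3524450280 = 9^(9 + 1) + 7·9^7 + 7·9^6 + 7·9^5 + 7·9^4 + 7·9^3 + 7·9^2 + 7·9 + 6; sub 10 for 9: 10^(10 + 1) + 7·10^7 + 7·10^6 + 7·10^5 + 7·10^4 + 7·10^3 + 7·10^2 + 7·10 + 6; = 100077777776; G_8 = 100077777776−1 = 100077777775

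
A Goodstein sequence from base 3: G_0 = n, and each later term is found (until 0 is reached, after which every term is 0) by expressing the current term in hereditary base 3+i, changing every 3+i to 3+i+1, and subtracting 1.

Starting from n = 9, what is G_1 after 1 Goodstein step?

15

base 3: 9 = 3^2; at 4: 4^2 = 16; next = 15
base 4: 15 = 3·4 + 3; at 5: 3·5 + 3 = 18; next = 17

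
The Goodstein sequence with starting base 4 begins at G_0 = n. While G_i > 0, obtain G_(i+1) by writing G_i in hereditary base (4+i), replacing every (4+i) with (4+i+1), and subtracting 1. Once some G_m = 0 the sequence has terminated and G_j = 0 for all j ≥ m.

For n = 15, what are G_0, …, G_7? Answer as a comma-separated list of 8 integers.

15, 17, 19, 21, 23, 24, 25, 26

(0) 15|_4 = 3·4 + 3 ↦ 3·5 + 3|_5 = 18 ⇒ 17
(1) 17|_5 = 3·5 + 2 ↦ 3·6 + 2|_6 = 20 ⇒ 19
(2) 19|_6 = 3·6 + 1 ↦ 3·7 + 1|_7 = 22 ⇒ 21
(3) 21|_7 = 3·7 ↦ 3·8|_8 = 24 ⇒ 23
(4) 23|_8 = 2·8 + 7 ↦ 2·9 + 7|_9 = 25 ⇒ 24
(5) 24|_9 = 2·9 + 6 ↦ 2·10 + 6|_10 = 26 ⇒ 25
(6) 25|_10 = 2·10 + 5 ↦ 2·11 + 5|_11 = 27 ⇒ 26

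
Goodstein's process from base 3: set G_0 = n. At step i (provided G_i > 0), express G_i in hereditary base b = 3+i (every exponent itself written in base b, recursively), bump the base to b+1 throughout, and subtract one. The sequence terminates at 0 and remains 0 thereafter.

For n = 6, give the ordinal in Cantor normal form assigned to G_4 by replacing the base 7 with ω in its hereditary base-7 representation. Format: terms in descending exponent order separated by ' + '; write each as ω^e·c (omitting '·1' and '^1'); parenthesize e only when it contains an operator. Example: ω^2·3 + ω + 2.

step 0: 6 = 2·3; sub 4 for 3: 2·4; = 8; G_1 = 8−1 = 7
step 1: 7 = 4 + 3; sub 5 for 4: 5 + 3; = 8; G_2 = 8−1 = 7
step 2: 7 = 5 + 2; sub 6 for 5: 6 + 2; = 8; G_3 = 8−1 = 7
step 3: 7 = 6 + 1; sub 7 for 6: 7 + 1; = 8; G_4 = 8−1 = 7
step 4: 7 = 7; sub 8 for 7: 8; = 8; G_5 = 8−1 = 7

ω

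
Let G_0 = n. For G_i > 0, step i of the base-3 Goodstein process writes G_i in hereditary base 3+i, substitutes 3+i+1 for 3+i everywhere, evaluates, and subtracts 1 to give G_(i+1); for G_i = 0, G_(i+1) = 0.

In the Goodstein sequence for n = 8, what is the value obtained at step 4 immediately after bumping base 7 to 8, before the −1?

[0] 8 ≡ 2·3 + 2 (base 3). Lift 4: 10. −1: 9.
[1] 9 ≡ 2·4 + 1 (base 4). Lift 5: 11. −1: 10.
[2] 10 ≡ 2·5 (base 5). Lift 6: 12. −1: 11.
[3] 11 ≡ 6 + 5 (base 6). Lift 7: 12. −1: 11.
[4] 11 ≡ 7 + 4 (base 7). Lift 8: 12. −1: 11.

12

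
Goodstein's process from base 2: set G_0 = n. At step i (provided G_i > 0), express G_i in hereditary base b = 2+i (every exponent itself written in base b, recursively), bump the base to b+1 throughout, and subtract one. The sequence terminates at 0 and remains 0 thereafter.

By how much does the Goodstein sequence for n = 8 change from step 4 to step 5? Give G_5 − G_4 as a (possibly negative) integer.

1553800

[0] 8 ≡ 2^(2 + 1) (base 2). Lift 3: 81. −1: 80.
[1] 80 ≡ 2·3^3 + 2·3^2 + 2·3 + 2 (base 3). Lift 4: 554. −1: 553.
[2] 553 ≡ 2·4^4 + 2·4^2 + 2·4 + 1 (base 4). Lift 5: 6311. −1: 6310.
[3] 6310 ≡ 2·5^5 + 2·5^2 + 2·5 (base 5). Lift 6: 93396. −1: 93395.
[4] 93395 ≡ 2·6^6 + 2·6^2 + 6 + 5 (base 6). Lift 7: 1647196. −1: 1647195.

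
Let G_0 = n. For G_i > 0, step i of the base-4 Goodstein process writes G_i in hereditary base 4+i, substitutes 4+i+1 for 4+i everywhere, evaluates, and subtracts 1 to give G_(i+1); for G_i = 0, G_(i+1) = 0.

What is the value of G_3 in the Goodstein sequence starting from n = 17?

39

17 —HB4→ 4^2 + 1 —bump→ 5^2 + 1 = 26 —(−1)→ 25
25 —HB5→ 5^2 —bump→ 6^2 = 36 —(−1)→ 35
35 —HB6→ 5·6 + 5 —bump→ 5·7 + 5 = 40 —(−1)→ 39
39 —HB7→ 5·7 + 4 —bump→ 5·8 + 4 = 44 —(−1)→ 43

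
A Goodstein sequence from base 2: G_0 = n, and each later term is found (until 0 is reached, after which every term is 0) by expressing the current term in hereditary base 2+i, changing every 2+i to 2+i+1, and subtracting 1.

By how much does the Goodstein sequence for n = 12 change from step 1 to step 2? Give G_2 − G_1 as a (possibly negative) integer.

step 0: 12 = 2^(2 + 1) + 2^2; sub 3 for 2: 3^(3 + 1) + 3^3; = 108; G_1 = 108−1 = 107
step 1: 107 = 3^(3 + 1) + 2·3^2 + 2·3 + 2; sub 4 for 3: 4^(4 + 1) + 2·4^2 + 2·4 + 2; = 1066; G_2 = 1066−1 = 1065

958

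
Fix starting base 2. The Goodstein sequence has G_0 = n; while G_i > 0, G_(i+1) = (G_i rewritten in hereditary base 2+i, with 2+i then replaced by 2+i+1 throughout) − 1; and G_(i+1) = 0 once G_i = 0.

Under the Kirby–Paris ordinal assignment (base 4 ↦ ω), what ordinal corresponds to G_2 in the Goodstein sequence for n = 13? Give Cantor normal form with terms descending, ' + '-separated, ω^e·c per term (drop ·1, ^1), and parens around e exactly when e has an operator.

step 0: 13 = 2^(2 + 1) + 2^2 + 1; sub 3 for 2: 3^(3 + 1) + 3^3 + 1; = 109; G_1 = 109−1 = 108
step 1: 108 = 3^(3 + 1) + 3^3; sub 4 for 3: 4^(4 + 1) + 4^4; = 1280; G_2 = 1280−1 = 1279
step 2: 1279 = 4^(4 + 1) + 3·4^3 + 3·4^2 + 3·4 + 3; sub 5 for 4: 5^(5 + 1) + 3·5^3 + 3·5^2 + 3·5 + 3; = 16093; G_3 = 16093−1 = 16092

ω^(ω + 1) + ω^3·3 + ω^2·3 + ω·3 + 3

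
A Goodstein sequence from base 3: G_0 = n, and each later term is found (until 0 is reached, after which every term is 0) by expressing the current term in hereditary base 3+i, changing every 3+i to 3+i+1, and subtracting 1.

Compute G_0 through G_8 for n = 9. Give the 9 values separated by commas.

9, 15, 17, 19, 21, 23, 24, 25, 26

G_0=9  [base 3] 3^2  →[3↦4]→  4^2 = 16  −1 ⇒ G_1=15
G_1=15  [base 4] 3·4 + 3  →[4↦5]→  3·5 + 3 = 18  −1 ⇒ G_2=17
G_2=17  [base 5] 3·5 + 2  →[5↦6]→  3·6 + 2 = 20  −1 ⇒ G_3=19
G_3=19  [base 6] 3·6 + 1  →[6↦7]→  3·7 + 1 = 22  −1 ⇒ G_4=21
G_4=21  [base 7] 3·7  →[7↦8]→  3·8 = 24  −1 ⇒ G_5=23
G_5=23  [base 8] 2·8 + 7  →[8↦9]→  2·9 + 7 = 25  −1 ⇒ G_6=24
G_6=24  [base 9] 2·9 + 6  →[9↦10]→  2·10 + 6 = 26  −1 ⇒ G_7=25
G_7=25  [base 10] 2·10 + 5  →[10↦11]→  2·11 + 5 = 27  −1 ⇒ G_8=26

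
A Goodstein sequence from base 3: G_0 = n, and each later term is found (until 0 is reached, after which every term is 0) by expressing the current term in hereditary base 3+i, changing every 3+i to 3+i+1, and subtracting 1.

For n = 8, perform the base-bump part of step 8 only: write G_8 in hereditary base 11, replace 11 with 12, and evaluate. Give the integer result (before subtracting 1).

step 0: 8 = 2·3 + 2; sub 4 for 3: 2·4 + 2; = 10; G_1 = 10−1 = 9
step 1: 9 = 2·4 + 1; sub 5 for 4: 2·5 + 1; = 11; G_2 = 11−1 = 10
step 2: 10 = 2·5; sub 6 for 5: 2·6; = 12; G_3 = 12−1 = 11
step 3: 11 = 6 + 5; sub 7 for 6: 7 + 5; = 12; G_4 = 12−1 = 11
step 4: 11 = 7 + 4; sub 8 for 7: 8 + 4; = 12; G_5 = 12−1 = 11
step 5: 11 = 8 + 3; sub 9 for 8: 9 + 3; = 12; G_6 = 12−1 = 11
step 6: 11 = 9 + 2; sub 10 for 9: 10 + 2; = 12; G_7 = 12−1 = 11
step 7: 11 = 10 + 1; sub 11 for 10: 11 + 1; = 12; G_8 = 12−1 = 11

12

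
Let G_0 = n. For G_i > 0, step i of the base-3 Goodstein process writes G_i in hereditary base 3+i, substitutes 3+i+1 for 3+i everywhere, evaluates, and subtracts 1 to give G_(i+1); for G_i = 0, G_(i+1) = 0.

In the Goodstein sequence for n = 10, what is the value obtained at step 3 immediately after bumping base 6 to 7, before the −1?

31

(0) 10|_3 = 3^2 + 1 ↦ 4^2 + 1|_4 = 17 ⇒ 16
(1) 16|_4 = 4^2 ↦ 5^2|_5 = 25 ⇒ 24
(2) 24|_5 = 4·5 + 4 ↦ 4·6 + 4|_6 = 28 ⇒ 27
(3) 27|_6 = 4·6 + 3 ↦ 4·7 + 3|_7 = 31 ⇒ 30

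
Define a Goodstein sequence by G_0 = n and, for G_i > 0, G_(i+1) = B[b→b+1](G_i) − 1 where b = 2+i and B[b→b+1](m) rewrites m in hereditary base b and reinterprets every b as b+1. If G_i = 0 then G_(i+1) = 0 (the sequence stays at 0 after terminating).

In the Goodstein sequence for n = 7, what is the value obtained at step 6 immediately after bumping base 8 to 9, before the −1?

37665880

step 0: 7 = 2^2 + 2 + 1; sub 3 for 2: 3^3 + 3 + 1; = 31; G_1 = 31−1 = 30
step 1: 30 = 3^3 + 3; sub 4 for 3: 4^4 + 4; = 260; G_2 = 260−1 = 259
step 2: 259 = 4^4 + 3; sub 5 for 4: 5^5 + 3; = 3128; G_3 = 3128−1 = 3127
step 3: 3127 = 5^5 + 2; sub 6 for 5: 6^6 + 2; = 46658; G_4 = 46658−1 = 46657
step 4: 46657 = 6^6 + 1; sub 7 for 6: 7^7 + 1; = 823544; G_5 = 823544−1 = 823543
step 5: 823543 = 7^7; sub 8 for 7: 8^8; = 16777216; G_6 = 16777216−1 = 16777215
step 6: 16777215 = 7·8^7 + 7·8^6 + 7·8^5 + 7·8^4 + 7·8^3 + 7·8^2 + 7·8 + 7; sub 9 for 8: 7·9^7 + 7·9^6 + 7·9^5 + 7·9^4 + 7·9^3 + 7·9^2 + 7·9 + 7; = 37665880; G_7 = 37665880−1 = 37665879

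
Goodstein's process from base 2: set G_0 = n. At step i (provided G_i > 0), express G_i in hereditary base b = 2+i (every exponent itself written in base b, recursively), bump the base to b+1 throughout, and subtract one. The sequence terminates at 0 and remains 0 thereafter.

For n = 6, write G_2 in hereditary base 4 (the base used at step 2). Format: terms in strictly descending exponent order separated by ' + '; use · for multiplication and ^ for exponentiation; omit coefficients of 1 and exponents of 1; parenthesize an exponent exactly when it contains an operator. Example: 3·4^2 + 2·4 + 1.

i=0: 6 = 2^2 + 2 (b=2); 2→3: 3^3 + 3 = 30; 30−1 = 29
i=1: 29 = 3^3 + 2 (b=3); 3→4: 4^4 + 2 = 258; 258−1 = 257

4^4 + 1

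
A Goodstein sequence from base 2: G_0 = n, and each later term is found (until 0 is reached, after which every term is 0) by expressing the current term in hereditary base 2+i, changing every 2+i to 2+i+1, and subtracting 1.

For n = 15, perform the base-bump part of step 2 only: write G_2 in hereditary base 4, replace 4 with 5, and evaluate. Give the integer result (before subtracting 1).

15 —HB2→ 2^(2 + 1) + 2^2 + 2 + 1 —bump→ 3^(3 + 1) + 3^3 + 3 + 1 = 112 —(−1)→ 111
111 —HB3→ 3^(3 + 1) + 3^3 + 3 —bump→ 4^(4 + 1) + 4^4 + 4 = 1284 —(−1)→ 1283
1283 —HB4→ 4^(4 + 1) + 4^4 + 3 —bump→ 5^(5 + 1) + 5^5 + 3 = 18753 —(−1)→ 18752

18753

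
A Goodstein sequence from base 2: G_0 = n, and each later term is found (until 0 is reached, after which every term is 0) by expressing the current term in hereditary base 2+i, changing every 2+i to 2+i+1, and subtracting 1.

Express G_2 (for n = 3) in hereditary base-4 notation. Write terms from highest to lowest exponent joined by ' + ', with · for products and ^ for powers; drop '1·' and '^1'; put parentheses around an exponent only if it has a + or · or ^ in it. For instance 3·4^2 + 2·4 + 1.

3

i=0: 3 = 2 + 1 (b=2); 2→3: 3 + 1 = 4; 4−1 = 3
i=1: 3 = 3 (b=3); 3→4: 4 = 4; 4−1 = 3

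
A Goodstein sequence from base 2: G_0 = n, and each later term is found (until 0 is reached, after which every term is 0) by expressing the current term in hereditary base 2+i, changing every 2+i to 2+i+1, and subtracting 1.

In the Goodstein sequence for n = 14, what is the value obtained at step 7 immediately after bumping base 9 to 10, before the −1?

[0] 14 ≡ 2^(2 + 1) + 2^2 + 2 (base 2). Lift 3: 111. −1: 110.
[1] 110 ≡ 3^(3 + 1) + 3^3 + 2 (base 3). Lift 4: 1282. −1: 1281.
[2] 1281 ≡ 4^(4 + 1) + 4^4 + 1 (base 4). Lift 5: 18751. −1: 18750.
[3] 18750 ≡ 5^(5 + 1) + 5^5 (base 5). Lift 6: 326592. −1: 326591.
[4] 326591 ≡ 6^(6 + 1) + 5·6^5 + 5·6^4 + 5·6^3 + 5·6^2 + 5·6 + 5 (base 6). Lift 7: 5862841. −1: 5862840.
[5] 5862840 ≡ 7^(7 + 1) + 5·7^5 + 5·7^4 + 5·7^3 + 5·7^2 + 5·7 + 4 (base 7). Lift 8: 134404972. −1: 134404971.
[6] 134404971 ≡ 8^(8 + 1) + 5·8^5 + 5·8^4 + 5·8^3 + 5·8^2 + 5·8 + 3 (base 8). Lift 9: 3487116549. −1: 3487116548.
[7] 3487116548 ≡ 9^(9 + 1) + 5·9^5 + 5·9^4 + 5·9^3 + 5·9^2 + 5·9 + 2 (base 9). Lift 10: 100000555552. −1: 100000555551.

100000555552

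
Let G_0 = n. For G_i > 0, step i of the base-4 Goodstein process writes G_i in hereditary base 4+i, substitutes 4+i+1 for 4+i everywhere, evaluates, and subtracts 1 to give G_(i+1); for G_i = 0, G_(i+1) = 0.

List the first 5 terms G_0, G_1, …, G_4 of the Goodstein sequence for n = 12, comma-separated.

G_0 = 12. HB_4(12) = 3·4. Bump = 15. G_1 = 14.
G_1 = 14. HB_5(14) = 2·5 + 4. Bump = 16. G_2 = 15.
G_2 = 15. HB_6(15) = 2·6 + 3. Bump = 17. G_3 = 16.
G_3 = 16. HB_7(16) = 2·7 + 2. Bump = 18. G_4 = 17.

12, 14, 15, 16, 17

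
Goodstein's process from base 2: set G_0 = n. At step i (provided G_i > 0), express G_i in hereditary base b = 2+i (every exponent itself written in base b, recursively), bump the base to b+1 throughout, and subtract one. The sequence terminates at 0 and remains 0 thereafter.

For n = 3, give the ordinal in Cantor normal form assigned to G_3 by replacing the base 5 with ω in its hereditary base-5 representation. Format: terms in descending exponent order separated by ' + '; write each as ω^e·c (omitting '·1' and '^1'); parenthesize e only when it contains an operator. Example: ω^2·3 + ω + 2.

2

step 0: 3 = 2 + 1; sub 3 for 2: 3 + 1; = 4; G_1 = 4−1 = 3
step 1: 3 = 3; sub 4 for 3: 4; = 4; G_2 = 4−1 = 3
step 2: 3 = 3; sub 5 for 4: 3; = 3; G_3 = 3−1 = 2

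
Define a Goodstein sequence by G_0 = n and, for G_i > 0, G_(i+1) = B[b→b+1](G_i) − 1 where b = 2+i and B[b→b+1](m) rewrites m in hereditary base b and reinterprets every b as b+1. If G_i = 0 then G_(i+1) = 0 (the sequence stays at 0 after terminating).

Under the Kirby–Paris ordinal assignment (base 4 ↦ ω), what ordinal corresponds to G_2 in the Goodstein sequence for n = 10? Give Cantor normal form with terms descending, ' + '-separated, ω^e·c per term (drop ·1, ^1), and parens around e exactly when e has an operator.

base 2: 10 = 2^(2 + 1) + 2; at 3: 3^(3 + 1) + 3 = 84; next = 83
base 3: 83 = 3^(3 + 1) + 2; at 4: 4^(4 + 1) + 2 = 1026; next = 1025
base 4: 1025 = 4^(4 + 1) + 1; at 5: 5^(5 + 1) + 1 = 15626; next = 15625

ω^(ω + 1) + 1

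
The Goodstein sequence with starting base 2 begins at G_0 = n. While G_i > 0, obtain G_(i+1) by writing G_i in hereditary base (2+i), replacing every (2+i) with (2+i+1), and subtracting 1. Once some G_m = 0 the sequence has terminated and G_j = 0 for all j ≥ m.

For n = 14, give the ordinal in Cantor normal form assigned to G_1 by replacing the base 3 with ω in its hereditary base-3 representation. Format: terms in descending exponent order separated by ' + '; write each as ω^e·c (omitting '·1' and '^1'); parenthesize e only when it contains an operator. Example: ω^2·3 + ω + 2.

G_0=14  [base 2] 2^(2 + 1) + 2^2 + 2  →[2↦3]→  3^(3 + 1) + 3^3 + 3 = 111  −1 ⇒ G_1=110
G_1=110  [base 3] 3^(3 + 1) + 3^3 + 2  →[3↦4]→  4^(4 + 1) + 4^4 + 2 = 1282  −1 ⇒ G_2=1281

ω^(ω + 1) + ω^ω + 2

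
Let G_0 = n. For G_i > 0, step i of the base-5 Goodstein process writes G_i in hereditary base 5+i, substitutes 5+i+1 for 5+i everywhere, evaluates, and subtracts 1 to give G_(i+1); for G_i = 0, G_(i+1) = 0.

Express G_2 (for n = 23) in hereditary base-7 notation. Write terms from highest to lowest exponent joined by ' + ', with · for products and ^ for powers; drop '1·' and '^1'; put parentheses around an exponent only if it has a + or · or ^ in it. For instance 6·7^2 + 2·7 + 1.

G_0 = 23. HB_5(23) = 4·5 + 3. Bump = 27. G_1 = 26.
G_1 = 26. HB_6(26) = 4·6 + 2. Bump = 30. G_2 = 29.

4·7 + 1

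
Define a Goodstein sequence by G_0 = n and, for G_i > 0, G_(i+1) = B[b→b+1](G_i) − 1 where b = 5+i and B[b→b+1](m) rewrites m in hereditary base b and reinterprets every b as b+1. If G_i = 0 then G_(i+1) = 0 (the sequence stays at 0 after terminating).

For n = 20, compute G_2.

base 5: 20 = 4·5; at 6: 4·6 = 24; next = 23
base 6: 23 = 3·6 + 5; at 7: 3·7 + 5 = 26; next = 25

25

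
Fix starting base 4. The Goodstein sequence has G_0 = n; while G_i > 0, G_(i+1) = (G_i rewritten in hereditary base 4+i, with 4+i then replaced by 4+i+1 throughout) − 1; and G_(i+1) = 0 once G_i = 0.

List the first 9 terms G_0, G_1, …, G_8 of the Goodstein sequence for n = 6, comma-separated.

G_0 = 6. HB_4(6) = 4 + 2. Bump = 7. G_1 = 6.
G_1 = 6. HB_5(6) = 5 + 1. Bump = 7. G_2 = 6.
G_2 = 6. HB_6(6) = 6. Bump = 7. G_3 = 6.
G_3 = 6. HB_7(6) = 6. Bump = 6. G_4 = 5.
G_4 = 5. HB_8(5) = 5. Bump = 5. G_5 = 4.
G_5 = 4. HB_9(4) = 4. Bump = 4. G_6 = 3.
G_6 = 3. HB_10(3) = 3. Bump = 3. G_7 = 2.
G_7 = 2. HB_11(2) = 2. Bump = 2. G_8 = 1.

6, 6, 6, 6, 5, 4, 3, 2, 1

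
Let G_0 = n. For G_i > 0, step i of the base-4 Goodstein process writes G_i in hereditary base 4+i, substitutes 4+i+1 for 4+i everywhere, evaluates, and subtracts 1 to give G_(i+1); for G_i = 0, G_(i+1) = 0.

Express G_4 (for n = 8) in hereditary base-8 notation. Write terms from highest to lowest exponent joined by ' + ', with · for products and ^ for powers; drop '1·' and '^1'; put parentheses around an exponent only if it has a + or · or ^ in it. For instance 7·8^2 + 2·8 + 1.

base 4: 8 = 2·4; at 5: 2·5 = 10; next = 9
base 5: 9 = 5 + 4; at 6: 6 + 4 = 10; next = 9
base 6: 9 = 6 + 3; at 7: 7 + 3 = 10; next = 9
base 7: 9 = 7 + 2; at 8: 8 + 2 = 10; next = 9

8 + 1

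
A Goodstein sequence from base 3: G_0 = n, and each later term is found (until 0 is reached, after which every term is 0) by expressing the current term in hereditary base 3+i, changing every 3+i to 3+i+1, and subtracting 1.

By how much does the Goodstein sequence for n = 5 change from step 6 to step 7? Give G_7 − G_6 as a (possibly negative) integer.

G_0=5  [base 3] 3 + 2  →[3↦4]→  4 + 2 = 6  −1 ⇒ G_1=5
G_1=5  [base 4] 4 + 1  →[4↦5]→  5 + 1 = 6  −1 ⇒ G_2=5
G_2=5  [base 5] 5  →[5↦6]→  6 = 6  −1 ⇒ G_3=5
G_3=5  [base 6] 5  →[6↦7]→  5 = 5  −1 ⇒ G_4=4
G_4=4  [base 7] 4  →[7↦8]→  4 = 4  −1 ⇒ G_5=3
G_5=3  [base 8] 3  →[8↦9]→  3 = 3  −1 ⇒ G_6=2
G_6=2  [base 9] 2  →[9↦10]→  2 = 2  −1 ⇒ G_7=1

-1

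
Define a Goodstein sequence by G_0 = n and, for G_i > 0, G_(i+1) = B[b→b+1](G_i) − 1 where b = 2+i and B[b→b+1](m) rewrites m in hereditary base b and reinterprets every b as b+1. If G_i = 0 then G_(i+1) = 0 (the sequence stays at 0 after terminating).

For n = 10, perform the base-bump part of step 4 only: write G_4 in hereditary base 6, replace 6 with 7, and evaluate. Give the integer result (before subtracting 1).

G_0 = 10. HB_2(10) = 2^(2 + 1) + 2. Bump = 84. G_1 = 83.
G_1 = 83. HB_3(83) = 3^(3 + 1) + 2. Bump = 1026. G_2 = 1025.
G_2 = 1025. HB_4(1025) = 4^(4 + 1) + 1. Bump = 15626. G_3 = 15625.
G_3 = 15625. HB_5(15625) = 5^(5 + 1). Bump = 279936. G_4 = 279935.
G_4 = 279935. HB_6(279935) = 5·6^6 + 5·6^5 + 5·6^4 + 5·6^3 + 5·6^2 + 5·6 + 5. Bump = 4215755. G_5 = 4215754.

4215755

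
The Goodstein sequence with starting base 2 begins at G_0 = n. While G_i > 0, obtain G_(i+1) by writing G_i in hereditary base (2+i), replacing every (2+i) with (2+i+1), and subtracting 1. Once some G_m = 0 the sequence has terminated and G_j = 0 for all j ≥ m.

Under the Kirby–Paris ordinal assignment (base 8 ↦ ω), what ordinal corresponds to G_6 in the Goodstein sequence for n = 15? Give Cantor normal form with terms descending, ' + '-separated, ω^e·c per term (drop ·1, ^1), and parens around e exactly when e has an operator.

ω^(ω + 1) + ω^7·7 + ω^6·7 + ω^5·7 + ω^4·7 + ω^3·7 + ω^2·7 + ω·7 + 7

base 2: 15 = 2^(2 + 1) + 2^2 + 2 + 1; at 3: 3^(3 + 1) + 3^3 + 3 + 1 = 112; next = 111
base 3: 111 = 3^(3 + 1) + 3^3 + 3; at 4: 4^(4 + 1) + 4^4 + 4 = 1284; next = 1283
base 4: 1283 = 4^(4 + 1) + 4^4 + 3; at 5: 5^(5 + 1) + 5^5 + 3 = 18753; next = 18752
base 5: 18752 = 5^(5 + 1) + 5^5 + 2; at 6: 6^(6 + 1) + 6^6 + 2 = 326594; next = 326593
base 6: 326593 = 6^(6 + 1) + 6^6 + 1; at 7: 7^(7 + 1) + 7^7 + 1 = 6588345; next = 6588344
base 7: 6588344 = 7^(7 + 1) + 7^7; at 8: 8^(8 + 1) + 8^8 = 150994944; next = 150994943
base 8: 150994943 = 8^(8 + 1) + 7·8^7 + 7·8^6 + 7·8^5 + 7·8^4 + 7·8^3 + 7·8^2 + 7·8 + 7; at 9: 9^(9 + 1) + 7·9^7 + 7·9^6 + 7·9^5 + 7·9^4 + 7·9^3 + 7·9^2 + 7·9 + 7 = 3524450281; next = 3524450280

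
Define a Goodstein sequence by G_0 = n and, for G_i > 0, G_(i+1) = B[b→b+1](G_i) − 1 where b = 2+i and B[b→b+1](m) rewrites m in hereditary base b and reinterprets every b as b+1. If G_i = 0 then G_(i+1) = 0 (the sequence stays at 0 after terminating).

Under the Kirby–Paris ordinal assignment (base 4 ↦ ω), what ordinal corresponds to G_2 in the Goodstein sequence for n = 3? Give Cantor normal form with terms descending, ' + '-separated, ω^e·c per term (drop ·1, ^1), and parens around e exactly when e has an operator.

3

i=0: 3 = 2 + 1 (b=2); 2→3: 3 + 1 = 4; 4−1 = 3
i=1: 3 = 3 (b=3); 3→4: 4 = 4; 4−1 = 3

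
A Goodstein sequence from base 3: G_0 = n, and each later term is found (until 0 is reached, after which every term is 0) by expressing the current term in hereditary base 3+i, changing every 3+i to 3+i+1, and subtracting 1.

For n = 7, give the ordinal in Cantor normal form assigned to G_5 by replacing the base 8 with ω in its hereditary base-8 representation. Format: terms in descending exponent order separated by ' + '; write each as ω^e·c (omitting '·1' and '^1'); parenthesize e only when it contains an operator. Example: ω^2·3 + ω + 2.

G_0 = 7. HB_3(7) = 2·3 + 1. Bump = 9. G_1 = 8.
G_1 = 8. HB_4(8) = 2·4. Bump = 10. G_2 = 9.
G_2 = 9. HB_5(9) = 5 + 4. Bump = 10. G_3 = 9.
G_3 = 9. HB_6(9) = 6 + 3. Bump = 10. G_4 = 9.
G_4 = 9. HB_7(9) = 7 + 2. Bump = 10. G_5 = 9.

ω + 1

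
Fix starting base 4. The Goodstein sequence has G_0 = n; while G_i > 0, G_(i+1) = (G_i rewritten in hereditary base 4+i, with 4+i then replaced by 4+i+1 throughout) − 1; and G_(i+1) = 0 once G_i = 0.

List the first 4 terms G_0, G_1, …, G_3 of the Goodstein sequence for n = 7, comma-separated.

7, 7, 7, 7

[0] 7 ≡ 4 + 3 (base 4). Lift 5: 8. −1: 7.
[1] 7 ≡ 5 + 2 (base 5). Lift 6: 8. −1: 7.
[2] 7 ≡ 6 + 1 (base 6). Lift 7: 8. −1: 7.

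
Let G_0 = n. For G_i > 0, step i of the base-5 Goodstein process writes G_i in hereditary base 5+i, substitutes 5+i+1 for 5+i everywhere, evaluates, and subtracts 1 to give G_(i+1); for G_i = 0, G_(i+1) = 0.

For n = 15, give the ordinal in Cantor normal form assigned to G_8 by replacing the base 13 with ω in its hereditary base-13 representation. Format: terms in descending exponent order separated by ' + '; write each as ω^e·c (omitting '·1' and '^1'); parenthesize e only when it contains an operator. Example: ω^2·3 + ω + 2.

ω + 10

base 5: 15 = 3·5; at 6: 3·6 = 18; next = 17
base 6: 17 = 2·6 + 5; at 7: 2·7 + 5 = 19; next = 18
base 7: 18 = 2·7 + 4; at 8: 2·8 + 4 = 20; next = 19
base 8: 19 = 2·8 + 3; at 9: 2·9 + 3 = 21; next = 20
base 9: 20 = 2·9 + 2; at 10: 2·10 + 2 = 22; next = 21
base 10: 21 = 2·10 + 1; at 11: 2·11 + 1 = 23; next = 22
base 11: 22 = 2·11; at 12: 2·12 = 24; next = 23
base 12: 23 = 12 + 11; at 13: 13 + 11 = 24; next = 23
base 13: 23 = 13 + 10; at 14: 14 + 10 = 24; next = 23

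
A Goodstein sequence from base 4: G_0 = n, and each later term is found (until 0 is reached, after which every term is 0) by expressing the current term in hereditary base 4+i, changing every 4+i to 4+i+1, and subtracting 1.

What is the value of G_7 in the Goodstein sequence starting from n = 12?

12 —HB4→ 3·4 —bump→ 3·5 = 15 —(−1)→ 14
14 —HB5→ 2·5 + 4 —bump→ 2·6 + 4 = 16 —(−1)→ 15
15 —HB6→ 2·6 + 3 —bump→ 2·7 + 3 = 17 —(−1)→ 16
16 —HB7→ 2·7 + 2 —bump→ 2·8 + 2 = 18 —(−1)→ 17
17 —HB8→ 2·8 + 1 —bump→ 2·9 + 1 = 19 —(−1)→ 18
18 —HB9→ 2·9 —bump→ 2·10 = 20 —(−1)→ 19
19 —HB10→ 10 + 9 —bump→ 11 + 9 = 20 —(−1)→ 19
19 —HB11→ 11 + 8 —bump→ 12 + 8 = 20 —(−1)→ 19

19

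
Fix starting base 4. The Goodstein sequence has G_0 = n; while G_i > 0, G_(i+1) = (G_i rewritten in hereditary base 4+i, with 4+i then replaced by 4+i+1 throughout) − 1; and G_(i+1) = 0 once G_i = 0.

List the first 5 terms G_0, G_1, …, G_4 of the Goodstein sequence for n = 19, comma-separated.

step 0: 19 = 4^2 + 3; sub 5 for 4: 5^2 + 3; = 28; G_1 = 28−1 = 27
step 1: 27 = 5^2 + 2; sub 6 for 5: 6^2 + 2; = 38; G_2 = 38−1 = 37
step 2: 37 = 6^2 + 1; sub 7 for 6: 7^2 + 1; = 50; G_3 = 50−1 = 49
step 3: 49 = 7^2; sub 8 for 7: 8^2; = 64; G_4 = 64−1 = 63

19, 27, 37, 49, 63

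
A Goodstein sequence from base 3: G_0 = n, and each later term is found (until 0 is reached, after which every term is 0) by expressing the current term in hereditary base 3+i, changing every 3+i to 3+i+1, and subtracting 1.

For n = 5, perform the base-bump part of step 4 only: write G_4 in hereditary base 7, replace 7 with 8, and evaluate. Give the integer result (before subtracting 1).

(0) 5|_3 = 3 + 2 ↦ 4 + 2|_4 = 6 ⇒ 5
(1) 5|_4 = 4 + 1 ↦ 5 + 1|_5 = 6 ⇒ 5
(2) 5|_5 = 5 ↦ 6|_6 = 6 ⇒ 5
(3) 5|_6 = 5 ↦ 5|_7 = 5 ⇒ 4
(4) 4|_7 = 4 ↦ 4|_8 = 4 ⇒ 3

4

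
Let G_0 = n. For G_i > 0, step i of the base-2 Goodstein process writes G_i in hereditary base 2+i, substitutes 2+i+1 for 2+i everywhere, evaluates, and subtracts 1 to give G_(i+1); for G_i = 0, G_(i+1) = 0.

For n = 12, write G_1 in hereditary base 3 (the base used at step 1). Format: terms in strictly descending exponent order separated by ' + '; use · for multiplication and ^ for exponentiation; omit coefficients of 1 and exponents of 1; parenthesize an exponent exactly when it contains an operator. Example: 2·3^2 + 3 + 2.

[0] 12 ≡ 2^(2 + 1) + 2^2 (base 2). Lift 3: 108. −1: 107.
[1] 107 ≡ 3^(3 + 1) + 2·3^2 + 2·3 + 2 (base 3). Lift 4: 1066. −1: 1065.

3^(3 + 1) + 2·3^2 + 2·3 + 2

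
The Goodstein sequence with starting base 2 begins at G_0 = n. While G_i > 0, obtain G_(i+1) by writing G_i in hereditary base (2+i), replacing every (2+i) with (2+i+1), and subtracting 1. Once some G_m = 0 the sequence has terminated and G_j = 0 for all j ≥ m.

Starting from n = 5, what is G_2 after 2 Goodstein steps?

255

step 0: 5 = 2^2 + 1; sub 3 for 2: 3^3 + 1; = 28; G_1 = 28−1 = 27
step 1: 27 = 3^3; sub 4 for 3: 4^4; = 256; G_2 = 256−1 = 255
step 2: 255 = 3·4^3 + 3·4^2 + 3·4 + 3; sub 5 for 4: 3·5^3 + 3·5^2 + 3·5 + 3; = 468; G_3 = 468−1 = 467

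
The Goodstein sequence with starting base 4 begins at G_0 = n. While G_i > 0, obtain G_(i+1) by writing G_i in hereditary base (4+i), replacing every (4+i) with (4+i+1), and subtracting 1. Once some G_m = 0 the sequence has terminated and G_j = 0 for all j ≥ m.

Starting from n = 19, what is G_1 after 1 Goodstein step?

step 0: 19 = 4^2 + 3; sub 5 for 4: 5^2 + 3; = 28; G_1 = 28−1 = 27
step 1: 27 = 5^2 + 2; sub 6 for 5: 6^2 + 2; = 38; G_2 = 38−1 = 37

27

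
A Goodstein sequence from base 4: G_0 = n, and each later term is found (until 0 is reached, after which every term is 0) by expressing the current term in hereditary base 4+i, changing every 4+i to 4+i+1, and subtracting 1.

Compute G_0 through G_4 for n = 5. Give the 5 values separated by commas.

5, 5, 5, 4, 3

i=0: 5 = 4 + 1 (b=4); 4→5: 5 + 1 = 6; 6−1 = 5
i=1: 5 = 5 (b=5); 5→6: 6 = 6; 6−1 = 5
i=2: 5 = 5 (b=6); 6→7: 5 = 5; 5−1 = 4
i=3: 4 = 4 (b=7); 7→8: 4 = 4; 4−1 = 3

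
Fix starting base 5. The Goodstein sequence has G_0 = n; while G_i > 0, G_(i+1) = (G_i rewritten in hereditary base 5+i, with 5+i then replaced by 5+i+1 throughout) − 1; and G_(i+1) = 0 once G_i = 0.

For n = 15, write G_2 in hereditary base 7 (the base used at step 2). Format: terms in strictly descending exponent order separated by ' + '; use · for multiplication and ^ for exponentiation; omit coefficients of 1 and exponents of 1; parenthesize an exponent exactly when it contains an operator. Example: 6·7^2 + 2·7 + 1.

2·7 + 4

G_0=15  [base 5] 3·5  →[5↦6]→  3·6 = 18  −1 ⇒ G_1=17
G_1=17  [base 6] 2·6 + 5  →[6↦7]→  2·7 + 5 = 19  −1 ⇒ G_2=18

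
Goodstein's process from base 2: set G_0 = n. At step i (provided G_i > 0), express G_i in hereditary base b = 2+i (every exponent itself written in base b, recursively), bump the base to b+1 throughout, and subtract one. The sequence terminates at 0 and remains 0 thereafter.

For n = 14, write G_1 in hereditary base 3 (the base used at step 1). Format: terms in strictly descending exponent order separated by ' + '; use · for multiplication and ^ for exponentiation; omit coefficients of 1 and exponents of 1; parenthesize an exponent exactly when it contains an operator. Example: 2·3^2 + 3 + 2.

3^(3 + 1) + 3^3 + 2

G_0 = 14. HB_2(14) = 2^(2 + 1) + 2^2 + 2. Bump = 111. G_1 = 110.
G_1 = 110. HB_3(110) = 3^(3 + 1) + 3^3 + 2. Bump = 1282. G_2 = 1281.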